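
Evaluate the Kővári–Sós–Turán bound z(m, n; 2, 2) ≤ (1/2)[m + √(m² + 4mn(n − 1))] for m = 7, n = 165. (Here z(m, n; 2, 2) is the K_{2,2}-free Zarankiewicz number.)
z(7, 165; 2, 2) ≤ (1/2)[7 + √(7² + 4·7·165·164)] = (1/2)[7 + √757729] = 438.7382

Kővári–Sós–Turán: let r_1, ..., r_7 be the row sums and z = Σ r_i the total number of 1s. Each pair of columns can share at most one row with both entries 1 (else a 2×2 all-ones block appears), so Σ_i C(r_i, 2) ≤ C(165, 2) = 13530. By convexity Σ_i C(r_i, 2) ≥ 7·C(z/7, 2) = z(z − 7)/(2·7), giving z² − 7z − 7·165·164 ≤ 0 and hence z ≤ (1/2)[7 + √(49 + 4·189420)] = (1/2)[7 + √757729] ≈ (1/2)(7 + 870.4763) = 438.7382.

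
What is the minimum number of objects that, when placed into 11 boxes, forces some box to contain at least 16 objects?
n = (16 − 1)·11 + 1 = 166

By the generalised pigeonhole principle, to guarantee some box contains ≥ r objects we need more than (r − 1) · k objects total. Threshold: n = (r − 1) · k + 1. With r = 16 and k = 11: n = 15 · 11 + 1 = 165 + 1 = 166. For n = 165 = 15 · 11, we can put exactly 15 objects in every box, avoiding 16 in any single one — so 166 is tight.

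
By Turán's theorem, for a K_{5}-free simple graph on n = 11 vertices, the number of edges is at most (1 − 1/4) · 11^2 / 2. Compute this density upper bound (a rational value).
Turán density bound = (3/4) · 11^2/2 = 363/8 ≈ 45.375

Turán's theorem: ex(n, K_{r+1}) is achieved by the complete r-partite Turán graph T(n, r) with parts as balanced as possible, and is at most (1 − 1/r) · n^2/2. For r = 4, n = 11: the density bound is (3/4) · 121/2 = 363/8 ≈ 45.375. The integer-valued extremum is e(T(11, 4)) = 45, which is strictly less than the density bound 363/8 since 4 ∤ 11 (the parts of T(11, 4) cannot all be equal).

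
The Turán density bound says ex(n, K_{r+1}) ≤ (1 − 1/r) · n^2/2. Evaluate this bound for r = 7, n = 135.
Turán density bound = (6/7) · 135^2/2 = 54675/7 ≈ 7810.7143

Turán's theorem: ex(n, K_{r+1}) is achieved by the complete r-partite Turán graph T(n, r) with parts as balanced as possible, and is at most (1 − 1/r) · n^2/2. For r = 7, n = 135: the density bound is (6/7) · 18225/2 = 54675/7 ≈ 7810.7143. The integer-valued extremum is e(T(135, 7)) = 7810, which is strictly less than the density bound 54675/7 since 7 ∤ 135 (the parts of T(135, 7) cannot all be equal).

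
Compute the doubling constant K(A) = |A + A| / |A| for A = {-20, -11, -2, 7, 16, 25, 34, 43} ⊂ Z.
K = |A + A| / |A| = 15/8

Enumerate A + A = {a + b : a, b ∈ A}. With |A| = 8, there are |A|^2 = 64 ordered sum pairs; collecting distinct values, A + A = {-40, -31, -22, -13, -4, 5, 14, 23, 32, 41, 50, 59, 68, 77, 86}, so |A + A| = 15. Thus K = 15/8. Here |A + A| = 2|A| − 1 = 15, the minimum possible — so K = 15/8 is minimal, which holds iff A is an arithmetic progression.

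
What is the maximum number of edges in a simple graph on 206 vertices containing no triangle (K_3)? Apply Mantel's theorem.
ex(206, K_3) = ⌊206^2/4⌋ = 10609

Mantel (1907): a triangle-free graph on n vertices has at most ⌊n^2/4⌋ edges, with equality for the complete bipartite graph K_{⌊n/2⌋, ⌈n/2⌉}. For n = 206: ⌊206^2/4⌋ = ⌊42436/4⌋ = 10609. The extremal graph is K_{103, 103}, which has 103·103 = 10609 edges.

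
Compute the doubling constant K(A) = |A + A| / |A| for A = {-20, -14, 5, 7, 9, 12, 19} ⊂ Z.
K = |A + A| / |A| = 26/7

Enumerate A + A = {a + b : a, b ∈ A}. With |A| = 7, there are |A|^2 = 49 ordered sum pairs; collecting distinct values, A + A = {-40, -34, -28, -15, -13, -11, -9, -8, -7, -5, -2, -1, 5, 10, 12, 14, 16, 17, 18, 19, 21, 24, 26, 28, 31, 38}, so |A + A| = 26. Thus K = 26/7. For comparison, the minimum possible |A + A| over all 7-element sets is 2·7 − 1 = 13 (so min K = 13/7), attained only by arithmetic progressions.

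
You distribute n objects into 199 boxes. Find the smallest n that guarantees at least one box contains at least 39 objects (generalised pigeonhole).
n = (39 − 1)·199 + 1 = 7563

By the generalised pigeonhole principle, to guarantee some box contains ≥ r objects we need more than (r − 1) · k objects total. Threshold: n = (r − 1) · k + 1. With r = 39 and k = 199: n = 38 · 199 + 1 = 7562 + 1 = 7563. For n = 7562 = 38 · 199, we can put exactly 38 objects in every box, avoiding 39 in any single one — so 7563 is tight.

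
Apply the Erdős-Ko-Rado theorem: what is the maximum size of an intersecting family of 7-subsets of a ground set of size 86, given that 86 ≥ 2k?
max |F| = C(85, 6) = 437353560

Erdős-Ko-Rado (1961): when n ≥ 2k, max |F| = C(n−1, k−1). The bound is attained by the star {A : i ∈ A} for any fixed i ∈ [n]. Here C(86−1, 7−1) = C(85, 6) = 437353560.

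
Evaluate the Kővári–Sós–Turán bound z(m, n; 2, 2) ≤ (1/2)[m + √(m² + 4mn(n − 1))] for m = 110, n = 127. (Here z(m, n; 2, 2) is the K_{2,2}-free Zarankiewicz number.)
z(110, 127; 2, 2) ≤ (1/2)[110 + √(110² + 4·110·127·126)] = (1/2)[110 + √7052980] = 1382.8724

Kővári–Sós–Turán: let r_1, ..., r_110 be the row sums and z = Σ r_i the total number of 1s. Each pair of columns can share at most one row with both entries 1 (else a 2×2 all-ones block appears), so Σ_i C(r_i, 2) ≤ C(127, 2) = 8001. By convexity Σ_i C(r_i, 2) ≥ 110·C(z/110, 2) = z(z − 110)/(2·110), giving z² − 110z − 110·127·126 ≤ 0 and hence z ≤ (1/2)[110 + √(12100 + 4·1760220)] = (1/2)[110 + √7052980] ≈ (1/2)(110 + 2655.7447) = 1382.8724.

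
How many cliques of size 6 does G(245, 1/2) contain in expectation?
E[# K_6] = C(245, 6) · (1/2)^C(6, 2) = 282405621960 / 2^15 = 35300702745/4096 ≈ 8618335.631104

For each 6-subset S of vertices (there are C(245, 6) = 282405621960 such S), let X_S = 1 if S induces a K_6 (all C(6, 2) = 15 edges present). Then P(X_S = 1) = (1/2)^15 = 1/32768. By linearity of expectation, E[# K_6] = C(245, 6) · (1/2)^15 = 282405621960 / 32768 = 35300702745/4096 ≈ 8618335.631104.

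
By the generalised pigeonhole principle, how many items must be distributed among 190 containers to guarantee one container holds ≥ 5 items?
n = (5 − 1)·190 + 1 = 761

By the generalised pigeonhole principle, to guarantee some box contains ≥ r objects we need more than (r − 1) · k objects total. Threshold: n = (r − 1) · k + 1. With r = 5 and k = 190: n = 4 · 190 + 1 = 760 + 1 = 761. For n = 760 = 4 · 190, we can put exactly 4 objects in every box, avoiding 5 in any single one — so 761 is tight.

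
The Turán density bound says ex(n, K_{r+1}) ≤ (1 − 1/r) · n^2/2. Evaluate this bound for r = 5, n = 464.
Turán density bound = (4/5) · 464^2/2 = 430592/5 ≈ 86118.4

Turán's theorem: ex(n, K_{r+1}) is achieved by the complete r-partite Turán graph T(n, r) with parts as balanced as possible, and is at most (1 − 1/r) · n^2/2. For r = 5, n = 464: the density bound is (4/5) · 215296/2 = 430592/5 ≈ 86118.4. The integer-valued extremum is e(T(464, 5)) = 86118, which is strictly less than the density bound 430592/5 since 5 ∤ 464 (the parts of T(464, 5) cannot all be equal).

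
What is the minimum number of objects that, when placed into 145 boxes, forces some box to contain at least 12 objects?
n = (12 − 1)·145 + 1 = 1596

By the generalised pigeonhole principle, to guarantee some box contains ≥ r objects we need more than (r − 1) · k objects total. Threshold: n = (r − 1) · k + 1. With r = 12 and k = 145: n = 11 · 145 + 1 = 1595 + 1 = 1596. For n = 1595 = 11 · 145, we can put exactly 11 objects in every box, avoiding 12 in any single one — so 1596 is tight.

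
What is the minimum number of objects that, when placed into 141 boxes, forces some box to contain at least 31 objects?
n = (31 − 1)·141 + 1 = 4231

By the generalised pigeonhole principle, to guarantee some box contains ≥ r objects we need more than (r − 1) · k objects total. Threshold: n = (r − 1) · k + 1. With r = 31 and k = 141: n = 30 · 141 + 1 = 4230 + 1 = 4231. For n = 4230 = 30 · 141, we can put exactly 30 objects in every box, avoiding 31 in any single one — so 4231 is tight.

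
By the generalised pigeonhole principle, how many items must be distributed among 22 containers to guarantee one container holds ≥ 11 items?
n = (11 − 1)·22 + 1 = 221

By the generalised pigeonhole principle, to guarantee some box contains ≥ r objects we need more than (r − 1) · k objects total. Threshold: n = (r − 1) · k + 1. With r = 11 and k = 22: n = 10 · 22 + 1 = 220 + 1 = 221. For n = 220 = 10 · 22, we can put exactly 10 objects in every box, avoiding 11 in any single one — so 221 is tight.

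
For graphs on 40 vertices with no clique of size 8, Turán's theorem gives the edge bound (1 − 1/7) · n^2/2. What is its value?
Turán density bound = (6/7) · 40^2/2 = 4800/7 ≈ 685.7143

Turán's theorem: ex(n, K_{r+1}) is achieved by the complete r-partite Turán graph T(n, r) with parts as balanced as possible, and is at most (1 − 1/r) · n^2/2. For r = 7, n = 40: the density bound is (6/7) · 1600/2 = 4800/7 ≈ 685.7143. The integer-valued extremum is e(T(40, 7)) = 685, which is strictly less than the density bound 4800/7 since 7 ∤ 40 (the parts of T(40, 7) cannot all be equal).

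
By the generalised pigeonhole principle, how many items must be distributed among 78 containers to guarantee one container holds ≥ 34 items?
n = (34 − 1)·78 + 1 = 2575

By the generalised pigeonhole principle, to guarantee some box contains ≥ r objects we need more than (r − 1) · k objects total. Threshold: n = (r − 1) · k + 1. With r = 34 and k = 78: n = 33 · 78 + 1 = 2574 + 1 = 2575. For n = 2574 = 33 · 78, we can put exactly 33 objects in every box, avoiding 34 in any single one — so 2575 is tight.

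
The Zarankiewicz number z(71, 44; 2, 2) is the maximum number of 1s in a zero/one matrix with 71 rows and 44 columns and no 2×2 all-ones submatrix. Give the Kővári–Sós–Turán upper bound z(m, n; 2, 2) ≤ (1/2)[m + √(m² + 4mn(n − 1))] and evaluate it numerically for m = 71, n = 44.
z(71, 44; 2, 2) ≤ (1/2)[71 + √(71² + 4·71·44·43)] = (1/2)[71 + √542369] = 403.7285

Kővári–Sós–Turán: let r_1, ..., r_71 be the row sums and z = Σ r_i the total number of 1s. Each pair of columns can share at most one row with both entries 1 (else a 2×2 all-ones block appears), so Σ_i C(r_i, 2) ≤ C(44, 2) = 946. By convexity Σ_i C(r_i, 2) ≥ 71·C(z/71, 2) = z(z − 71)/(2·71), giving z² − 71z − 71·44·43 ≤ 0 and hence z ≤ (1/2)[71 + √(5041 + 4·134332)] = (1/2)[71 + √542369] ≈ (1/2)(71 + 736.4571) = 403.7285.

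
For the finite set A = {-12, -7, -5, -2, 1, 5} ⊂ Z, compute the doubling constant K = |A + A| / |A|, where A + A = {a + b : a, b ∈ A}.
K = |A + A| / |A| = 18/6 = 3

Enumerate A + A = {a + b : a, b ∈ A}. With |A| = 6, there are |A|^2 = 36 ordered sum pairs; collecting distinct values, A + A = {-24, -19, -17, -14, -12, -11, -10, -9, -7, -6, -4, -2, -1, 0, 2, 3, 6, 10}, so |A + A| = 18. Thus K = 18/6 = 3. For comparison, the minimum possible |A + A| over all 6-element sets is 2·6 − 1 = 11 (so min K = 11/6), attained only by arithmetic progressions.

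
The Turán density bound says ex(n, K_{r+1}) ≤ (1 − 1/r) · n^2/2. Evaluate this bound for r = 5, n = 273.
Turán density bound = (4/5) · 273^2/2 = 149058/5 ≈ 29811.6

Turán's theorem: ex(n, K_{r+1}) is achieved by the complete r-partite Turán graph T(n, r) with parts as balanced as possible, and is at most (1 − 1/r) · n^2/2. For r = 5, n = 273: the density bound is (4/5) · 74529/2 = 149058/5 ≈ 29811.6. The integer-valued extremum is e(T(273, 5)) = 29811, which is strictly less than the density bound 149058/5 since 5 ∤ 273 (the parts of T(273, 5) cannot all be equal).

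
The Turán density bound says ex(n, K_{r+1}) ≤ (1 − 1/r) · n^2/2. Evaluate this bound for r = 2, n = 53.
Turán density bound = (1/2) · 53^2/2 = 2809/4 ≈ 702.25

Turán's theorem: ex(n, K_{r+1}) is achieved by the complete r-partite Turán graph T(n, r) with parts as balanced as possible, and is at most (1 − 1/r) · n^2/2. For r = 2, n = 53: the density bound is (1/2) · 2809/2 = 2809/4 ≈ 702.25. The integer-valued extremum is e(T(53, 2)) = 702, which is strictly less than the density bound 2809/4 since 2 ∤ 53 (the parts of T(53, 2) cannot all be equal).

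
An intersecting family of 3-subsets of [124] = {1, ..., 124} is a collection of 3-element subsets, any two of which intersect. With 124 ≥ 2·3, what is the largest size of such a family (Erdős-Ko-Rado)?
max |F| = C(123, 2) = 7503

Erdős-Ko-Rado (1961): when n ≥ 2k, max |F| = C(n−1, k−1). The bound is attained by the star {A : i ∈ A} for any fixed i ∈ [n]. Here C(124−1, 3−1) = C(123, 2) = 7503.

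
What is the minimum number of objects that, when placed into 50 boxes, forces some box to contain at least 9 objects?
n = (9 − 1)·50 + 1 = 401

By the generalised pigeonhole principle, to guarantee some box contains ≥ r objects we need more than (r − 1) · k objects total. Threshold: n = (r − 1) · k + 1. With r = 9 and k = 50: n = 8 · 50 + 1 = 400 + 1 = 401. For n = 400 = 8 · 50, we can put exactly 8 objects in every box, avoiding 9 in any single one — so 401 is tight.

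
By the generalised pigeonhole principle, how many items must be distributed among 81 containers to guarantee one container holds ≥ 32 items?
n = (32 − 1)·81 + 1 = 2512

By the generalised pigeonhole principle, to guarantee some box contains ≥ r objects we need more than (r − 1) · k objects total. Threshold: n = (r − 1) · k + 1. With r = 32 and k = 81: n = 31 · 81 + 1 = 2511 + 1 = 2512. For n = 2511 = 31 · 81, we can put exactly 31 objects in every box, avoiding 32 in any single one — so 2512 is tight.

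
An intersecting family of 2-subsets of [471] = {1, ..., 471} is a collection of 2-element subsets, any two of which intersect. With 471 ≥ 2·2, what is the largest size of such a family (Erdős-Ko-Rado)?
max |F| = C(470, 1) = 470

Erdős-Ko-Rado (1961): when n ≥ 2k, max |F| = C(n−1, k−1). The bound is attained by the star {A : i ∈ A} for any fixed i ∈ [n]. Here C(471−1, 2−1) = C(470, 1) = 470.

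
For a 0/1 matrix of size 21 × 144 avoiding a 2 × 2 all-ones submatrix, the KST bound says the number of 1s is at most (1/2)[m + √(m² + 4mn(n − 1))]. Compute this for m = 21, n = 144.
z(21, 144; 2, 2) ≤ (1/2)[21 + √(21² + 4·21·144·143)] = (1/2)[21 + √1730169] = 668.1794

Kővári–Sós–Turán: let r_1, ..., r_21 be the row sums and z = Σ r_i the total number of 1s. Each pair of columns can share at most one row with both entries 1 (else a 2×2 all-ones block appears), so Σ_i C(r_i, 2) ≤ C(144, 2) = 10296. By convexity Σ_i C(r_i, 2) ≥ 21·C(z/21, 2) = z(z − 21)/(2·21), giving z² − 21z − 21·144·143 ≤ 0 and hence z ≤ (1/2)[21 + √(441 + 4·432432)] = (1/2)[21 + √1730169] ≈ (1/2)(21 + 1315.3589) = 668.1794.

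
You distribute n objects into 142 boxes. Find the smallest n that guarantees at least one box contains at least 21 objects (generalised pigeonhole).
n = (21 − 1)·142 + 1 = 2841

By the generalised pigeonhole principle, to guarantee some box contains ≥ r objects we need more than (r − 1) · k objects total. Threshold: n = (r − 1) · k + 1. With r = 21 and k = 142: n = 20 · 142 + 1 = 2840 + 1 = 2841. For n = 2840 = 20 · 142, we can put exactly 20 objects in every box, avoiding 21 in any single one — so 2841 is tight.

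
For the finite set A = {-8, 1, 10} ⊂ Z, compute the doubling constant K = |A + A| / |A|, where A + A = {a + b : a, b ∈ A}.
K = |A + A| / |A| = 5/3

Enumerate A + A = {a + b : a, b ∈ A}. With |A| = 3, there are |A|^2 = 9 ordered sum pairs; collecting distinct values, A + A = {-16, -7, 2, 11, 20}, so |A + A| = 5. Thus K = 5/3. Here |A + A| = 2|A| − 1 = 5, the minimum possible — so K = 5/3 is minimal, which holds iff A is an arithmetic progression.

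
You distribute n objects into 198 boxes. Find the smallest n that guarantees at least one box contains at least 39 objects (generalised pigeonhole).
n = (39 − 1)·198 + 1 = 7525

By the generalised pigeonhole principle, to guarantee some box contains ≥ r objects we need more than (r − 1) · k objects total. Threshold: n = (r − 1) · k + 1. With r = 39 and k = 198: n = 38 · 198 + 1 = 7524 + 1 = 7525. For n = 7524 = 38 · 198, we can put exactly 38 objects in every box, avoiding 39 in any single one — so 7525 is tight.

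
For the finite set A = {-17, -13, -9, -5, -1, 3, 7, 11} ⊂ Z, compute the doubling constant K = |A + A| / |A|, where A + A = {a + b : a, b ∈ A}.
K = |A + A| / |A| = 15/8

Enumerate A + A = {a + b : a, b ∈ A}. With |A| = 8, there are |A|^2 = 64 ordered sum pairs; collecting distinct values, A + A = {-34, -30, -26, -22, -18, -14, -10, -6, -2, 2, 6, 10, 14, 18, 22}, so |A + A| = 15. Thus K = 15/8. Here |A + A| = 2|A| − 1 = 15, the minimum possible — so K = 15/8 is minimal, which holds iff A is an arithmetic progression.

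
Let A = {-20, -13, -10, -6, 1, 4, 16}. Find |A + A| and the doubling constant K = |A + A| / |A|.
K = |A + A| / |A| = 23/7

Enumerate A + A = {a + b : a, b ∈ A}. With |A| = 7, there are |A|^2 = 49 ordered sum pairs; collecting distinct values, A + A = {-40, -33, -30, -26, -23, -20, -19, -16, -12, -9, -6, -5, -4, -2, 2, 3, 5, 6, 8, 10, 17, 20, 32}, so |A + A| = 23. Thus K = 23/7. For comparison, the minimum possible |A + A| over all 7-element sets is 2·7 − 1 = 13 (so min K = 13/7), attained only by arithmetic progressions.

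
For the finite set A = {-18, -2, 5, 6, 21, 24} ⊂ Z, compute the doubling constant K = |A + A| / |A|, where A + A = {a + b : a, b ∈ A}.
K = |A + A| / |A| = 20/6 = 10/3

Enumerate A + A = {a + b : a, b ∈ A}. With |A| = 6, there are |A|^2 = 36 ordered sum pairs; collecting distinct values, A + A = {-36, -20, -13, -12, -4, 3, 4, 6, 10, 11, 12, 19, 22, 26, 27, 29, 30, 42, 45, 48}, so |A + A| = 20. Thus K = 20/6 = 10/3. For comparison, the minimum possible |A + A| over all 6-element sets is 2·6 − 1 = 11 (so min K = 11/6), attained only by arithmetic progressions.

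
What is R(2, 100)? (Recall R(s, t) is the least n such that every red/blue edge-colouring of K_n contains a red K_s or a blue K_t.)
R(2, 100) = 100

R(2, k) = k for all k ≥ 2: in a 2-colouring of K_k, either some edge is red (a red K_2) or all edges are blue (a blue K_k). And K_{99} coloured all-blue has no blue K_100, so R(2, 100) > 99. Hence R(2, 100) = 100.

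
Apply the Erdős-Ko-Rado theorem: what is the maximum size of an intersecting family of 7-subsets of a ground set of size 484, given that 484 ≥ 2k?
max |F| = C(483, 6) = 17092728577288

The Erdős-Ko-Rado theorem states: for n ≥ 2k, an intersecting family of k-subsets of an n-element set has size at most C(n − 1, k − 1), with equality for 'star' families {A ⊆ [n] : |A| = k, i ∈ A} (fix an element i). For n = 484, k = 7: C(483, 6) = 17092728577288.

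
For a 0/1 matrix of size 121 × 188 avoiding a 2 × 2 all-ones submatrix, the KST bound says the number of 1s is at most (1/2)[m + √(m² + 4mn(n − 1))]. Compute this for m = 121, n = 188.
z(121, 188; 2, 2) ≤ (1/2)[121 + √(121² + 4·121·188·187)] = (1/2)[121 + √17030145] = 2123.8798

Kővári–Sós–Turán: let r_1, ..., r_121 be the row sums and z = Σ r_i the total number of 1s. Each pair of columns can share at most one row with both entries 1 (else a 2×2 all-ones block appears), so Σ_i C(r_i, 2) ≤ C(188, 2) = 17578. By convexity Σ_i C(r_i, 2) ≥ 121·C(z/121, 2) = z(z − 121)/(2·121), giving z² − 121z − 121·188·187 ≤ 0 and hence z ≤ (1/2)[121 + √(14641 + 4·4253876)] = (1/2)[121 + √17030145] ≈ (1/2)(121 + 4126.7596) = 2123.8798.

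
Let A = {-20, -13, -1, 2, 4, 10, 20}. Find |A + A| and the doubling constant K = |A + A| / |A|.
K = |A + A| / |A| = 28/7 = 4

Enumerate A + A = {a + b : a, b ∈ A}. With |A| = 7, there are |A|^2 = 49 ordered sum pairs; collecting distinct values, A + A = {-40, -33, -26, -21, -18, -16, -14, -11, -10, -9, -3, -2, 0, 1, 3, 4, 6, 7, 8, 9, 12, 14, 19, 20, 22, 24, 30, 40}, so |A + A| = 28. Thus K = 28/7 = 4. For comparison, the minimum possible |A + A| over all 7-element sets is 2·7 − 1 = 13 (so min K = 13/7), attained only by arithmetic progressions.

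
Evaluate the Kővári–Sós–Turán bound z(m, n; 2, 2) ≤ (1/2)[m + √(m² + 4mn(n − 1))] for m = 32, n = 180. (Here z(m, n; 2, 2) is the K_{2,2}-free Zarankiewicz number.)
z(32, 180; 2, 2) ≤ (1/2)[32 + √(32² + 4·32·180·179)] = (1/2)[32 + √4125184] = 1031.5274

Kővári–Sós–Turán: let r_1, ..., r_32 be the row sums and z = Σ r_i the total number of 1s. Each pair of columns can share at most one row with both entries 1 (else a 2×2 all-ones block appears), so Σ_i C(r_i, 2) ≤ C(180, 2) = 16110. By convexity Σ_i C(r_i, 2) ≥ 32·C(z/32, 2) = z(z − 32)/(2·32), giving z² − 32z − 32·180·179 ≤ 0 and hence z ≤ (1/2)[32 + √(1024 + 4·1031040)] = (1/2)[32 + √4125184] ≈ (1/2)(32 + 2031.0549) = 1031.5274.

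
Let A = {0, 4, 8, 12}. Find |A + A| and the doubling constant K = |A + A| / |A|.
K = |A + A| / |A| = 7/4

Enumerate A + A = {a + b : a, b ∈ A}. With |A| = 4, there are |A|^2 = 16 ordered sum pairs; collecting distinct values, A + A = {0, 4, 8, 12, 16, 20, 24}, so |A + A| = 7. Thus K = 7/4. Here |A + A| = 2|A| − 1 = 7, the minimum possible — so K = 7/4 is minimal, which holds iff A is an arithmetic progression.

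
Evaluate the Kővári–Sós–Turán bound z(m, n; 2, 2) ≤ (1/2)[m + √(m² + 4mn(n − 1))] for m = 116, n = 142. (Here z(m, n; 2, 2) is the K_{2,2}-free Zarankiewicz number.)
z(116, 142; 2, 2) ≤ (1/2)[116 + √(116² + 4·116·142·141)] = (1/2)[116 + √9303664] = 1583.0954

Kővári–Sós–Turán: let r_1, ..., r_116 be the row sums and z = Σ r_i the total number of 1s. Each pair of columns can share at most one row with both entries 1 (else a 2×2 all-ones block appears), so Σ_i C(r_i, 2) ≤ C(142, 2) = 10011. By convexity Σ_i C(r_i, 2) ≥ 116·C(z/116, 2) = z(z − 116)/(2·116), giving z² − 116z − 116·142·141 ≤ 0 and hence z ≤ (1/2)[116 + √(13456 + 4·2322552)] = (1/2)[116 + √9303664] ≈ (1/2)(116 + 3050.1908) = 1583.0954.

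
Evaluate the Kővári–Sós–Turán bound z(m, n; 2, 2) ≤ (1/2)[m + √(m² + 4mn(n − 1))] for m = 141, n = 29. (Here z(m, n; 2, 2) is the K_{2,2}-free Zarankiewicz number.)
z(141, 29; 2, 2) ≤ (1/2)[141 + √(141² + 4·141·29·28)] = (1/2)[141 + √477849] = 416.1331

Kővári–Sós–Turán: let r_1, ..., r_141 be the row sums and z = Σ r_i the total number of 1s. Each pair of columns can share at most one row with both entries 1 (else a 2×2 all-ones block appears), so Σ_i C(r_i, 2) ≤ C(29, 2) = 406. By convexity Σ_i C(r_i, 2) ≥ 141·C(z/141, 2) = z(z − 141)/(2·141), giving z² − 141z − 141·29·28 ≤ 0 and hence z ≤ (1/2)[141 + √(19881 + 4·114492)] = (1/2)[141 + √477849] ≈ (1/2)(141 + 691.2662) = 416.1331.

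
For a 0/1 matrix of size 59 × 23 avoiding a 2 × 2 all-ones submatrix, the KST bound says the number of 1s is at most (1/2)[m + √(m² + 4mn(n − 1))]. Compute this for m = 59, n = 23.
z(59, 23; 2, 2) ≤ (1/2)[59 + √(59² + 4·59·23·22)] = (1/2)[59 + √122897] = 204.7833

Kővári–Sós–Turán: let r_1, ..., r_59 be the row sums and z = Σ r_i the total number of 1s. Each pair of columns can share at most one row with both entries 1 (else a 2×2 all-ones block appears), so Σ_i C(r_i, 2) ≤ C(23, 2) = 253. By convexity Σ_i C(r_i, 2) ≥ 59·C(z/59, 2) = z(z − 59)/(2·59), giving z² − 59z − 59·23·22 ≤ 0 and hence z ≤ (1/2)[59 + √(3481 + 4·29854)] = (1/2)[59 + √122897] ≈ (1/2)(59 + 350.5667) = 204.7833.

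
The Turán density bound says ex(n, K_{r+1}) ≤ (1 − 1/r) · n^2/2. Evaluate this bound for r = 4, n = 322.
Turán density bound = (3/4) · 322^2/2 = 77763/2 ≈ 38881.5

Turán's theorem: ex(n, K_{r+1}) is achieved by the complete r-partite Turán graph T(n, r) with parts as balanced as possible, and is at most (1 − 1/r) · n^2/2. For r = 4, n = 322: the density bound is (3/4) · 103684/2 = 77763/2 ≈ 38881.5. The integer-valued extremum is e(T(322, 4)) = 38881, which is strictly less than the density bound 77763/2 since 4 ∤ 322 (the parts of T(322, 4) cannot all be equal).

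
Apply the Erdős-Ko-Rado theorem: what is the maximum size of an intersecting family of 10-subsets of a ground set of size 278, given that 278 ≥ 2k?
max |F| = C(277, 9) = 23202028772229450

The Erdős-Ko-Rado theorem states: for n ≥ 2k, an intersecting family of k-subsets of an n-element set has size at most C(n − 1, k − 1), with equality for 'star' families {A ⊆ [n] : |A| = k, i ∈ A} (fix an element i). For n = 278, k = 10: C(277, 9) = 23202028772229450.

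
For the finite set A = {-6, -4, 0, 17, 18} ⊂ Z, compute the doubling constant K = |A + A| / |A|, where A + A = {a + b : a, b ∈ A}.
K = |A + A| / |A| = 15/5 = 3

Enumerate A + A = {a + b : a, b ∈ A}. With |A| = 5, there are |A|^2 = 25 ordered sum pairs; collecting distinct values, A + A = {-12, -10, -8, -6, -4, 0, 11, 12, 13, 14, 17, 18, 34, 35, 36}, so |A + A| = 15. Thus K = 15/5 = 3. For comparison, the minimum possible |A + A| over all 5-element sets is 2·5 − 1 = 9 (so min K = 9/5), attained only by arithmetic progressions.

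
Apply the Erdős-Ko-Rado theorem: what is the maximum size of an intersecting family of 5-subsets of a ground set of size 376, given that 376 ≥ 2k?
max |F| = C(375, 4) = 810855375

Erdős-Ko-Rado (1961): when n ≥ 2k, max |F| = C(n−1, k−1). The bound is attained by the star {A : i ∈ A} for any fixed i ∈ [n]. Here C(376−1, 5−1) = C(375, 4) = 810855375.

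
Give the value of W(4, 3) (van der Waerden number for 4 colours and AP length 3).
W(4, 3) = 76

W(4, 3) = 76. The lower bound W(4, 3) > 75 comes from an explicit good 4-colouring of [1, 75]; the upper bound W(4, 3) ≤ 76 was verified by exhaustive search over 4-colourings of [1, 76].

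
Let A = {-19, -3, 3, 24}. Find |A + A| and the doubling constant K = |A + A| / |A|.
K = |A + A| / |A| = 10/4 = 5/2

Enumerate A + A = {a + b : a, b ∈ A}. With |A| = 4, there are |A|^2 = 16 ordered sum pairs; collecting distinct values, A + A = {-38, -22, -16, -6, 0, 5, 6, 21, 27, 48}, so |A + A| = 10. Thus K = 10/4 = 5/2. For comparison, the minimum possible |A + A| over all 4-element sets is 2·4 − 1 = 7 (so min K = 7/4), attained only by arithmetic progressions.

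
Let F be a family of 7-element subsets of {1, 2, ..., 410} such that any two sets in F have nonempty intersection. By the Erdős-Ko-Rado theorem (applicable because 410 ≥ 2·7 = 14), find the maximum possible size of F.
max |F| = C(409, 6) = 6266251272204

The Erdős-Ko-Rado theorem states: for n ≥ 2k, an intersecting family of k-subsets of an n-element set has size at most C(n − 1, k − 1), with equality for 'star' families {A ⊆ [n] : |A| = k, i ∈ A} (fix an element i). For n = 410, k = 7: C(409, 6) = 6266251272204.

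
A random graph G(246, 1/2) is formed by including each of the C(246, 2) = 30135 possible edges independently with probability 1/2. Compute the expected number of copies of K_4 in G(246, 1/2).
E[# K_4] = C(246, 4) · (1/2)^C(4, 2) = 148897035 / 2^6 = 2326516.171875

For each 4-subset S of vertices (there are C(246, 4) = 148897035 such S), let X_S = 1 if S induces a K_4 (all C(4, 2) = 6 edges present). Then P(X_S = 1) = (1/2)^6 = 1/64. By linearity of expectation, E[# K_4] = C(246, 4) · (1/2)^6 = 148897035 / 64 = 2326516.171875.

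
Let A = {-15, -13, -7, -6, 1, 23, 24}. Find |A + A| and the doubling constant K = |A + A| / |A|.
K = |A + A| / |A| = 25/7

Enumerate A + A = {a + b : a, b ∈ A}. With |A| = 7, there are |A|^2 = 49 ordered sum pairs; collecting distinct values, A + A = {-30, -28, -26, -22, -21, -20, -19, -14, -13, -12, -6, -5, 2, 8, 9, 10, 11, 16, 17, 18, 24, 25, 46, 47, 48}, so |A + A| = 25. Thus K = 25/7. For comparison, the minimum possible |A + A| over all 7-element sets is 2·7 − 1 = 13 (so min K = 13/7), attained only by arithmetic progressions.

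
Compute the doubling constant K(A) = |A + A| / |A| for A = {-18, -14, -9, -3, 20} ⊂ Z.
K = |A + A| / |A| = 15/5 = 3

Enumerate A + A = {a + b : a, b ∈ A}. With |A| = 5, there are |A|^2 = 25 ordered sum pairs; collecting distinct values, A + A = {-36, -32, -28, -27, -23, -21, -18, -17, -12, -6, 2, 6, 11, 17, 40}, so |A + A| = 15. Thus K = 15/5 = 3. For comparison, the minimum possible |A + A| over all 5-element sets is 2·5 − 1 = 9 (so min K = 9/5), attained only by arithmetic progressions.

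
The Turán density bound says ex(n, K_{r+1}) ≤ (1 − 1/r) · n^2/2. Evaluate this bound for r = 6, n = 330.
Turán density bound = (5/6) · 330^2/2 = 45375

Turán's theorem: ex(n, K_{r+1}) is achieved by the complete r-partite Turán graph T(n, r) with parts as balanced as possible, and is at most (1 − 1/r) · n^2/2. For r = 6, n = 330: the density bound is (5/6) · 108900/2 = 45375. Since 6 ∣ 330, the Turán graph T(330, 6) has parts of equal size 55, and its edge count e(T(330, 6)) = 45375 attains the density bound exactly.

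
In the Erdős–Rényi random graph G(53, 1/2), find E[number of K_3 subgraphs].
E[# K_3] = C(53, 3) · (1/2)^C(3, 2) = 23426 / 2^3 = 11713/4 = 2928.25

For each 3-subset S of vertices (there are C(53, 3) = 23426 such S), let X_S = 1 if S induces a K_3 (all C(3, 2) = 3 edges present). Then P(X_S = 1) = (1/2)^3 = 1/8. By linearity of expectation, E[# K_3] = C(53, 3) · (1/2)^3 = 23426 / 8 = 11713/4 = 2928.25.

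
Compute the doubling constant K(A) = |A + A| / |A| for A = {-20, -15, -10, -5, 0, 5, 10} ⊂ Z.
K = |A + A| / |A| = 13/7

Enumerate A + A = {a + b : a, b ∈ A}. With |A| = 7, there are |A|^2 = 49 ordered sum pairs; collecting distinct values, A + A = {-40, -35, -30, -25, -20, -15, -10, -5, 0, 5, 10, 15, 20}, so |A + A| = 13. Thus K = 13/7. Here |A + A| = 2|A| − 1 = 13, the minimum possible — so K = 13/7 is minimal, which holds iff A is an arithmetic progression.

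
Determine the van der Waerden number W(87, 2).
W(87, 2) = 87 + 1 = 88

A 2-term AP is any pair of integers, so a monochromatic 2-AP exists iff some colour is used at least twice. With 87 colours, the colouring i ↦ i on {1, ..., 87} uses each colour once, avoiding any monochromatic pair, so W(87, 2) > 87. For {1, ..., 88}, pigeonhole forces two integers of the same colour, which form a monochromatic 2-AP. Hence W(87, 2) = 88.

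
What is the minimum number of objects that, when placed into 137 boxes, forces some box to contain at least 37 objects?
n = (37 − 1)·137 + 1 = 4933

By the generalised pigeonhole principle, to guarantee some box contains ≥ r objects we need more than (r − 1) · k objects total. Threshold: n = (r − 1) · k + 1. With r = 37 and k = 137: n = 36 · 137 + 1 = 4932 + 1 = 4933. For n = 4932 = 36 · 137, we can put exactly 36 objects in every box, avoiding 37 in any single one — so 4933 is tight.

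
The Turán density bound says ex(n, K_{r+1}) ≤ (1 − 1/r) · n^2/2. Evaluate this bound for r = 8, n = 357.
Turán density bound = (7/8) · 357^2/2 = 892143/16 ≈ 55758.9375

Turán's theorem: ex(n, K_{r+1}) is achieved by the complete r-partite Turán graph T(n, r) with parts as balanced as possible, and is at most (1 − 1/r) · n^2/2. For r = 8, n = 357: the density bound is (7/8) · 127449/2 = 892143/16 ≈ 55758.9375. The integer-valued extremum is e(T(357, 8)) = 55758, which is strictly less than the density bound 892143/16 since 8 ∤ 357 (the parts of T(357, 8) cannot all be equal).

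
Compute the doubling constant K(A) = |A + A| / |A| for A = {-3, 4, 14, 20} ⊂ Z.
K = |A + A| / |A| = 10/4 = 5/2

Enumerate A + A = {a + b : a, b ∈ A}. With |A| = 4, there are |A|^2 = 16 ordered sum pairs; collecting distinct values, A + A = {-6, 1, 8, 11, 17, 18, 24, 28, 34, 40}, so |A + A| = 10. Thus K = 10/4 = 5/2. For comparison, the minimum possible |A + A| over all 4-element sets is 2·4 − 1 = 7 (so min K = 7/4), attained only by arithmetic progressions.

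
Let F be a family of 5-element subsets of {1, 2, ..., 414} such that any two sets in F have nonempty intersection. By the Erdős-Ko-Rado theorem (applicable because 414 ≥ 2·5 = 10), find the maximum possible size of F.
max |F| = C(413, 4) = 1194707815

Erdős-Ko-Rado (1961): when n ≥ 2k, max |F| = C(n−1, k−1). The bound is attained by the star {A : i ∈ A} for any fixed i ∈ [n]. Here C(414−1, 5−1) = C(413, 4) = 1194707815.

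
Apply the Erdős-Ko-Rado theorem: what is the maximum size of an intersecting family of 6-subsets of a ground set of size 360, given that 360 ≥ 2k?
max |F| = C(359, 5) = 48321765821

The Erdős-Ko-Rado theorem states: for n ≥ 2k, an intersecting family of k-subsets of an n-element set has size at most C(n − 1, k − 1), with equality for 'star' families {A ⊆ [n] : |A| = k, i ∈ A} (fix an element i). For n = 360, k = 6: C(359, 5) = 48321765821.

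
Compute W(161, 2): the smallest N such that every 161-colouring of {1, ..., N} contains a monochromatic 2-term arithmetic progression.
W(161, 2) = 161 + 1 = 162

A 2-term AP is any pair of integers, so a monochromatic 2-AP exists iff some colour is used at least twice. With 161 colours, the colouring i ↦ i on {1, ..., 161} uses each colour once, avoiding any monochromatic pair, so W(161, 2) > 161. For {1, ..., 162}, pigeonhole forces two integers of the same colour, which form a monochromatic 2-AP. Hence W(161, 2) = 162.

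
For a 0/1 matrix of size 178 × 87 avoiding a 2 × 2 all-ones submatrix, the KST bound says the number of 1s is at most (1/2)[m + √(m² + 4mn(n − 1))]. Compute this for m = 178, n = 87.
z(178, 87; 2, 2) ≤ (1/2)[178 + √(178² + 4·178·87·86)] = (1/2)[178 + √5358868] = 1246.4614

Kővári–Sós–Turán: let r_1, ..., r_178 be the row sums and z = Σ r_i the total number of 1s. Each pair of columns can share at most one row with both entries 1 (else a 2×2 all-ones block appears), so Σ_i C(r_i, 2) ≤ C(87, 2) = 3741. By convexity Σ_i C(r_i, 2) ≥ 178·C(z/178, 2) = z(z − 178)/(2·178), giving z² − 178z − 178·87·86 ≤ 0 and hence z ≤ (1/2)[178 + √(31684 + 4·1331796)] = (1/2)[178 + √5358868] ≈ (1/2)(178 + 2314.9229) = 1246.4614.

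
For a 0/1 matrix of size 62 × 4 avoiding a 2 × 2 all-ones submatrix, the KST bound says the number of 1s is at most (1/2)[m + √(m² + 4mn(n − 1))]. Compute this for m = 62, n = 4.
z(62, 4; 2, 2) ≤ (1/2)[62 + √(62² + 4·62·4·3)] = (1/2)[62 + √6820] = 72.2916

Kővári–Sós–Turán: let r_1, ..., r_62 be the row sums and z = Σ r_i the total number of 1s. Each pair of columns can share at most one row with both entries 1 (else a 2×2 all-ones block appears), so Σ_i C(r_i, 2) ≤ C(4, 2) = 6. By convexity Σ_i C(r_i, 2) ≥ 62·C(z/62, 2) = z(z − 62)/(2·62), giving z² − 62z − 62·4·3 ≤ 0 and hence z ≤ (1/2)[62 + √(3844 + 4·744)] = (1/2)[62 + √6820] ≈ (1/2)(62 + 82.5833) = 72.2916.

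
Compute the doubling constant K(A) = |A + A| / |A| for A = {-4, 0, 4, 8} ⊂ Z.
K = |A + A| / |A| = 7/4

Enumerate A + A = {a + b : a, b ∈ A}. With |A| = 4, there are |A|^2 = 16 ordered sum pairs; collecting distinct values, A + A = {-8, -4, 0, 4, 8, 12, 16}, so |A + A| = 7. Thus K = 7/4. Here |A + A| = 2|A| − 1 = 7, the minimum possible — so K = 7/4 is minimal, which holds iff A is an arithmetic progression.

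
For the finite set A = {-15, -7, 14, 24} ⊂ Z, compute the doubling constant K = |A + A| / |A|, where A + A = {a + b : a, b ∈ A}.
K = |A + A| / |A| = 10/4 = 5/2

Enumerate A + A = {a + b : a, b ∈ A}. With |A| = 4, there are |A|^2 = 16 ordered sum pairs; collecting distinct values, A + A = {-30, -22, -14, -1, 7, 9, 17, 28, 38, 48}, so |A + A| = 10. Thus K = 10/4 = 5/2. For comparison, the minimum possible |A + A| over all 4-element sets is 2·4 − 1 = 7 (so min K = 7/4), attained only by arithmetic progressions.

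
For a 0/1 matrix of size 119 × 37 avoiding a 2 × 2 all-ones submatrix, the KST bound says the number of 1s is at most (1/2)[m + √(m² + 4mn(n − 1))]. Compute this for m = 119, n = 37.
z(119, 37; 2, 2) ≤ (1/2)[119 + √(119² + 4·119·37·36)] = (1/2)[119 + √648193] = 462.0522

Kővári–Sós–Turán: let r_1, ..., r_119 be the row sums and z = Σ r_i the total number of 1s. Each pair of columns can share at most one row with both entries 1 (else a 2×2 all-ones block appears), so Σ_i C(r_i, 2) ≤ C(37, 2) = 666. By convexity Σ_i C(r_i, 2) ≥ 119·C(z/119, 2) = z(z − 119)/(2·119), giving z² − 119z − 119·37·36 ≤ 0 and hence z ≤ (1/2)[119 + √(14161 + 4·158508)] = (1/2)[119 + √648193] ≈ (1/2)(119 + 805.1043) = 462.0522.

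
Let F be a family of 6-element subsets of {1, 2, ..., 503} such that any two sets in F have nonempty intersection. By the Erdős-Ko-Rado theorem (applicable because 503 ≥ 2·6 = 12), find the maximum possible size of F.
max |F| = C(502, 5) = 260411458350

Erdős-Ko-Rado (1961): when n ≥ 2k, max |F| = C(n−1, k−1). The bound is attained by the star {A : i ∈ A} for any fixed i ∈ [n]. Here C(503−1, 6−1) = C(502, 5) = 260411458350.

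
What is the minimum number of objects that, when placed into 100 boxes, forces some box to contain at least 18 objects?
n = (18 − 1)·100 + 1 = 1701

By the generalised pigeonhole principle, to guarantee some box contains ≥ r objects we need more than (r − 1) · k objects total. Threshold: n = (r − 1) · k + 1. With r = 18 and k = 100: n = 17 · 100 + 1 = 1700 + 1 = 1701. For n = 1700 = 17 · 100, we can put exactly 17 objects in every box, avoiding 18 in any single one — so 1701 is tight.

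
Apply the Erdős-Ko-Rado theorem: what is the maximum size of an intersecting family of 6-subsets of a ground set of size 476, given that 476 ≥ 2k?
max |F| = C(475, 5) = 197294396970

The Erdős-Ko-Rado theorem states: for n ≥ 2k, an intersecting family of k-subsets of an n-element set has size at most C(n − 1, k − 1), with equality for 'star' families {A ⊆ [n] : |A| = k, i ∈ A} (fix an element i). For n = 476, k = 6: C(475, 5) = 197294396970.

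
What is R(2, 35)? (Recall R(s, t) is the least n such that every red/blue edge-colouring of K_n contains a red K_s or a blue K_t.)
R(2, 35) = 35

R(2, k) = k for all k ≥ 2: in a 2-colouring of K_k, either some edge is red (a red K_2) or all edges are blue (a blue K_k). And K_{34} coloured all-blue has no blue K_35, so R(2, 35) > 34. Hence R(2, 35) = 35.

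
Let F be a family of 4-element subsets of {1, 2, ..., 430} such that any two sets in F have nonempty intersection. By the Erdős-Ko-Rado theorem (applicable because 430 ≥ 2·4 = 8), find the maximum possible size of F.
max |F| = C(429, 3) = 13067054

The Erdős-Ko-Rado theorem states: for n ≥ 2k, an intersecting family of k-subsets of an n-element set has size at most C(n − 1, k − 1), with equality for 'star' families {A ⊆ [n] : |A| = k, i ∈ A} (fix an element i). For n = 430, k = 4: C(429, 3) = 13067054.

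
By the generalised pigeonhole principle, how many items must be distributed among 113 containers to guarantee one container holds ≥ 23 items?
n = (23 − 1)·113 + 1 = 2487

By the generalised pigeonhole principle, to guarantee some box contains ≥ r objects we need more than (r − 1) · k objects total. Threshold: n = (r − 1) · k + 1. With r = 23 and k = 113: n = 22 · 113 + 1 = 2486 + 1 = 2487. For n = 2486 = 22 · 113, we can put exactly 22 objects in every box, avoiding 23 in any single one — so 2487 is tight.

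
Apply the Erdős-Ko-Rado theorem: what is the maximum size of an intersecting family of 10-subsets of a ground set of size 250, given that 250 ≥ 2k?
max |F| = C(249, 9) = 8760212643481299

Erdős-Ko-Rado (1961): when n ≥ 2k, max |F| = C(n−1, k−1). The bound is attained by the star {A : i ∈ A} for any fixed i ∈ [n]. Here C(250−1, 10−1) = C(249, 9) = 8760212643481299.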